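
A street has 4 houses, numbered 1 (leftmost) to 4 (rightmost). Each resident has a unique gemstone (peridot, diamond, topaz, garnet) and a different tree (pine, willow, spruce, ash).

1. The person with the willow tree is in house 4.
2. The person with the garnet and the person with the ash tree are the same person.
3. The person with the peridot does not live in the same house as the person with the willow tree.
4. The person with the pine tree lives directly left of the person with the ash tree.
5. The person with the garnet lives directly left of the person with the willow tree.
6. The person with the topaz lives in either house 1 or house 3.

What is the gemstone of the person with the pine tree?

peridot

By clue 1, the person with the willow tree is in house 4.
By clue 5, the person with the garnet is in house 3.
So house 4 gets diamond for gemstone.
Clue 2 places the person with the ash tree in house 3.
Clue 4 places the person with the pine tree in house 2.
That leaves topaz as the gemstone for house 1.
The only gemstone still possible for house 2 is peridot.
That leaves spruce as the tree for house 1.
So: house 1 = topaz/spruce, house 2 = peridot/pine, house 3 = garnet/ash, house 4 = diamond/willow.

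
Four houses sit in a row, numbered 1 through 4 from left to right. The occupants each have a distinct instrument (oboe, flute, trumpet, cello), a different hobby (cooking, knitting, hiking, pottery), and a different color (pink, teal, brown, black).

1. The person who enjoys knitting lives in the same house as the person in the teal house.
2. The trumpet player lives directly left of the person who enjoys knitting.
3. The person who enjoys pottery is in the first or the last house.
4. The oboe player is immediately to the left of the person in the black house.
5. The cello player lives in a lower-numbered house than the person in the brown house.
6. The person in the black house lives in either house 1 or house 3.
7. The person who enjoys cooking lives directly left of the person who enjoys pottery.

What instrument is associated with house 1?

Clue 6: the person in the black house is in house 3.
From clue 7, the person who enjoys cooking must be in house 3.
By clue 7, the person who enjoys pottery is in house 4.
House 4 instrument: only flute fits.
The only hobby still possible for house 1 is hiking.
House 2's hobby must be knitting (nothing else left).
Clue 1: the person in the teal house is in house 2.
By clue 2, the trumpet player is in house 1.
From clue 4, the oboe player must be in house 2.
The only instrument still possible for house 3 is cello.
So house 1 gets pink for color.
House 4 color: only brown fits.
So: house 1 = trumpet/hiking/pink, house 2 = oboe/knitting/teal, house 3 = cello/cooking/black, house 4 = flute/pottery/brown.

trumpet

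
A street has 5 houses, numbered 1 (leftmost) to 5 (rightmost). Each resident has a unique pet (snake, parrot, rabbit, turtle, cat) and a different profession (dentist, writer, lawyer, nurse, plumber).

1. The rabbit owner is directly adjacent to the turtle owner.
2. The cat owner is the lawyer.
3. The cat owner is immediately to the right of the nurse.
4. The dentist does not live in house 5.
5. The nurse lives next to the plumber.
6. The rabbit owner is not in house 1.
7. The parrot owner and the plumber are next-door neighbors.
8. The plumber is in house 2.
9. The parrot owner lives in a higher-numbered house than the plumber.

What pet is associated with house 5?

snake

From clue 8, the plumber must be in house 2.
By clue 5, the nurse is in house 3.
The parrot owner is in house 3 (clue 7).
From clue 3, the cat owner must be in house 4.
By clue 1, the rabbit owner is in house 2.
From clue 1, the turtle owner must be in house 1.
By clue 2, the lawyer is in house 4.
So house 5 gets snake for pet.
That leaves writer as the profession for house 5.
House 1 profession: only dentist fits.
So: house 1 = turtle/dentist, house 2 = rabbit/plumber, house 3 = parrot/nurse, house 4 = cat/lawyer, house 5 = snake/writer.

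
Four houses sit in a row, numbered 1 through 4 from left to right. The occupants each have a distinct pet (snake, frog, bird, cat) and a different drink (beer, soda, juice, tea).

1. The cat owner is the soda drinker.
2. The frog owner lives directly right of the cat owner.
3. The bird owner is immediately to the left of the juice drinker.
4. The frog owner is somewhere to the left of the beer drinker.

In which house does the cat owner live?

House 4's pet must be snake (nothing else left).
The cat owner is narrowed to house 1 or 2; consider each.
Placing it in house 2 leads to a contradiction, so it's in house 1.
By clue 1, the soda drinker is in house 1.
By clue 2, the frog owner is in house 2.
So house 3 gets bird for pet.
The juice drinker is in house 4 (clue 3).
That leaves tea as the drink for house 2.
The only drink still possible for house 3 is beer.
So: house 1 = cat/soda, house 2 = frog/tea, house 3 = bird/beer, house 4 = snake/juice.

1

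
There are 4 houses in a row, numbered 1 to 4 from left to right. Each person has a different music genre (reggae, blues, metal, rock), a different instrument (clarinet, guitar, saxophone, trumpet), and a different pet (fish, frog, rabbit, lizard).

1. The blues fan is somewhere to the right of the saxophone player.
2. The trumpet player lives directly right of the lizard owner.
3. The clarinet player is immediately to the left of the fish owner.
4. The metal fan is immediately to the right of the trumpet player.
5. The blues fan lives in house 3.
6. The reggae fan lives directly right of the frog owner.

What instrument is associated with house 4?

Clue 5: the blues fan is in house 3.
House 1's music genre must be rock (nothing else left).
So house 2 gets reggae for music genre.
House 4 music genre: only metal fits.
House 4 instrument: only guitar fits.
From clue 4, the trumpet player must be in house 3.
By clue 6, the frog owner is in house 1.
The only pet still possible for house 2 is lizard.
The clarinet player is in house 2 (clue 3).
Clue 3 places the fish owner in house 3.
That leaves saxophone as the instrument for house 1.
House 4 pet: only rabbit fits.
So: house 1 = rock/saxophone/frog, house 2 = reggae/clarinet/lizard, house 3 = blues/trumpet/fish, house 4 = metal/guitar/rabbit.

guitar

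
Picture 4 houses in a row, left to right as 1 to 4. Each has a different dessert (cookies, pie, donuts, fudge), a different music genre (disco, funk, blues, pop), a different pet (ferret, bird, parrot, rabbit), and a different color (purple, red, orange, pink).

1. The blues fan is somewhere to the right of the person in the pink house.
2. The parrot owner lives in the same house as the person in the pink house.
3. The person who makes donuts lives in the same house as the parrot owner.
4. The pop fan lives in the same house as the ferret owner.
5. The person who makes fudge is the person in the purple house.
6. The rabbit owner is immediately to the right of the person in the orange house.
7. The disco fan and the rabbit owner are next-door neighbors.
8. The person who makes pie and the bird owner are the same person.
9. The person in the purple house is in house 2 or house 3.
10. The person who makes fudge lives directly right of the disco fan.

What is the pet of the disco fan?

House 4's color must be red (nothing else left).
The person who makes fudge is narrowed to house 2 or 3; consider each.
Placing it in house 2 leads to a contradiction, so it's in house 3.
Clue 5: the person in the purple house is in house 3.
Clue 10 places the disco fan in house 2.
By clue 7, the rabbit owner is in house 3.
The person in the orange house is in house 2 (clue 6).
So house 1 gets pink for color.
Clue 2: the parrot owner is in house 1.
The person who makes donuts is in house 1 (clue 3).
So house 2 gets bird for pet.
The only pet still possible for house 4 is ferret.
From clue 4, the pop fan must be in house 4.
From clue 8, the person who makes pie must be in house 2.
The only dessert still possible for house 4 is cookies.
The only music genre still possible for house 1 is funk.
That leaves blues as the music genre for house 3.
So: house 1 = donuts/funk/parrot/pink, house 2 = pie/disco/bird/orange, house 3 = fudge/blues/rabbit/purple, house 4 = cookies/pop/ferret/red.

bird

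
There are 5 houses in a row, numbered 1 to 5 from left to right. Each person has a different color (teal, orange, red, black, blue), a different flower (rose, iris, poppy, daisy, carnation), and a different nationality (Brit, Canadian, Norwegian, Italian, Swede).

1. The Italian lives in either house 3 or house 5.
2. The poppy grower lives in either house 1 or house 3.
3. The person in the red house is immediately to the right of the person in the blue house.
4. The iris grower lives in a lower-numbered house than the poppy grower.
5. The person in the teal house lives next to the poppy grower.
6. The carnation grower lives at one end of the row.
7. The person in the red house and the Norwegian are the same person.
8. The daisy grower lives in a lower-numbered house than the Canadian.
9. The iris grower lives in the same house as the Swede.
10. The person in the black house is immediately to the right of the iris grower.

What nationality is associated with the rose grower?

By clue 4, the poppy grower is in house 3.
The person in the black house is narrowed to house 2 or 3; consider each.
Placing it in house 2 leads to a contradiction, so it's in house 3.
Clue 10: the iris grower is in house 2.
By clue 9, the Swede is in house 2.
House 1 nationality: only Brit fits.
So house 4 gets Canadian for nationality.
The person in the red house is in house 5 (clue 7).
Clue 8: the daisy grower is in house 1.
House 4 flower: only rose fits.
That leaves carnation as the flower for house 5.
House 3's nationality must be Italian (nothing else left).
So house 5 gets Norwegian for nationality.
The person in the blue house is in house 4 (clue 3).
House 1's color must be orange (nothing else left).
So house 2 gets teal for color.
So: house 1 = orange/daisy/Brit, house 2 = teal/iris/Swede, house 3 = black/poppy/Italian, house 4 = blue/rose/Canadian, house 5 = red/carnation/Norwegian.

Canadian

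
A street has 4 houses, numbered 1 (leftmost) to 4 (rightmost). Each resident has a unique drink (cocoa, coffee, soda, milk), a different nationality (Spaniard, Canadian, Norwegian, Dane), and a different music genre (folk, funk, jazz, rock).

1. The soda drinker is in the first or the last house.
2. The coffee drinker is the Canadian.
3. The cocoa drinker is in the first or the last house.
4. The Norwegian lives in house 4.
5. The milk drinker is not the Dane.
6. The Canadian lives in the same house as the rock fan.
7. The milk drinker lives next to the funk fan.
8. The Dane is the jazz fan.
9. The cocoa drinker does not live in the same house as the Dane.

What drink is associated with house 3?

Clue 4: the Norwegian is in house 4.
The cocoa drinker is narrowed to house 1 or 4; consider each.
Placing it in house 1 leads to a contradiction, so it's in house 4.
So house 1 gets soda for drink.
The coffee drinker is narrowed to house 2 or 3; consider each.
Placing it in house 3 leads to a contradiction, so it's in house 2.
From clue 2, the Canadian must be in house 2.
By clue 6, the rock fan is in house 2.
So house 3 gets milk for drink.
From clue 5, the Dane must be in house 1.
From clue 7, the funk fan must be in house 4.
Clue 8: the jazz fan is in house 1.
So house 3 gets Spaniard for nationality.
The only music genre still possible for house 3 is folk.
So: house 1 = soda/Dane/jazz, house 2 = coffee/Canadian/rock, house 3 = milk/Spaniard/folk, house 4 = cocoa/Norwegian/funk.

milk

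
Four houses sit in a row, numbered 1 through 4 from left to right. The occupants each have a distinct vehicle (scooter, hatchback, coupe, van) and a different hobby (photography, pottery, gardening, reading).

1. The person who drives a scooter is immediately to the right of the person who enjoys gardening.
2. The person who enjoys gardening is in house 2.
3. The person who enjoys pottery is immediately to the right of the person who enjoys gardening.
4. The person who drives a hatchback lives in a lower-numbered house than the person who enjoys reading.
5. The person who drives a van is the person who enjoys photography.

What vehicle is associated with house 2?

hatchback

From clue 2, the person who enjoys gardening must be in house 2.
The person who enjoys pottery is in house 3 (clue 3).
House 1 hobby: only photography fits.
The only hobby still possible for house 4 is reading.
Clue 1: the person who drives a scooter is in house 3.
Clue 5: the person who drives a van is in house 1.
So house 4 gets coupe for vehicle.
So house 2 gets hatchback for vehicle.
So: house 1 = van/photography, house 2 = hatchback/gardening, house 3 = scooter/pottery, house 4 = coupe/reading.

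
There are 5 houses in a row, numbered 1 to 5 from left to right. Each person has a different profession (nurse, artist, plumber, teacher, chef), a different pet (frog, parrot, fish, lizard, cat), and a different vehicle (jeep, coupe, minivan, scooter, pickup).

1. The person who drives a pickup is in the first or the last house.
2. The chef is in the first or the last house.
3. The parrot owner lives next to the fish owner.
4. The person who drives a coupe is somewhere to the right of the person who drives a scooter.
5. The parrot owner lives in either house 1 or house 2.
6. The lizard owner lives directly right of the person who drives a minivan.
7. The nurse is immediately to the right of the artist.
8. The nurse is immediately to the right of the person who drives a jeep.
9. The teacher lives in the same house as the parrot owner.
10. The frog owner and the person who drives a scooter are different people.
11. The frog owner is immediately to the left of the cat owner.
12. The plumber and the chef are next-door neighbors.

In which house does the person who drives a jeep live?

2

The chef is narrowed to house 1 or 5; consider each.
Placing it in house 1 leads to a contradiction, so it's in house 5.
From clue 12, the plumber must be in house 4.
So house 3 gets nurse for profession.
By clue 7, the artist is in house 2.
By clue 8, the person who drives a jeep is in house 2.
So house 1 gets teacher for profession.
By clue 9, the parrot owner is in house 1.
The fish owner is in house 2 (clue 3).
That leaves frog as the pet for house 3.
From clue 11, the cat owner must be in house 4.
House 5's pet must be lizard (nothing else left).
Clue 6: the person who drives a minivan is in house 4.
The only vehicle still possible for house 1 is scooter.
So house 3 gets coupe for vehicle.
So house 5 gets pickup for vehicle.
So: house 1 = teacher/parrot/scooter, house 2 = artist/fish/jeep, house 3 = nurse/frog/coupe, house 4 = plumber/cat/minivan, house 5 = chef/lizard/pickup.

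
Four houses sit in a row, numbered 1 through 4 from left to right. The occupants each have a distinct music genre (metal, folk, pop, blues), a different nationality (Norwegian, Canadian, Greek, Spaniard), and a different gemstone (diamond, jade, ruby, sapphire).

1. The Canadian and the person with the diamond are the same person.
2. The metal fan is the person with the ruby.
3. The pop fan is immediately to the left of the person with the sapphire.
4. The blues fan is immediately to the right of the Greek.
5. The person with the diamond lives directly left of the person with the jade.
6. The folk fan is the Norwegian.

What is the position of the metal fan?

1

The blues fan is narrowed to house 2 or 3 or 4; consider each.
Placing it in house 3 and house 4 leads to a contradiction, so it's in house 2.
By clue 4, the Greek is in house 1.
So house 1 gets ruby for gemstone.
By clue 2, the metal fan is in house 1.
The only music genre still possible for house 3 is pop.
House 4 music genre: only folk fits.
Clue 3 places the person with the sapphire in house 4.
Clue 6 places the Norwegian in house 4.
House 2 gemstone: only diamond fits.
So house 3 gets jade for gemstone.
The Canadian is in house 2 (clue 1).
That leaves Spaniard as the nationality for house 3.
So: house 1 = metal/Greek/ruby, house 2 = blues/Canadian/diamond, house 3 = pop/Spaniard/jade, house 4 = folk/Norwegian/sapphire.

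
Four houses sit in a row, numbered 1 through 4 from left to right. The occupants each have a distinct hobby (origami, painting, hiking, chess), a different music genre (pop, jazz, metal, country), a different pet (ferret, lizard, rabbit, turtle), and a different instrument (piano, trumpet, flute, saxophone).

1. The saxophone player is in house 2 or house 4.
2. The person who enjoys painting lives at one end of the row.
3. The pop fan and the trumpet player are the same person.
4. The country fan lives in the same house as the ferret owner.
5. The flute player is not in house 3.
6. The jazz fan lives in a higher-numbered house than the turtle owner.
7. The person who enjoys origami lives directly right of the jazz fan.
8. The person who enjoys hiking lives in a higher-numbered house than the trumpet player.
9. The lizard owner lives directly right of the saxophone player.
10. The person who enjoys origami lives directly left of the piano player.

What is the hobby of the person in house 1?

painting

Clue 9 places the lizard owner in house 3.
By clue 9, the saxophone player is in house 2.
The person who enjoys origami is in house 3 (clue 10).
Clue 10: the piano player is in house 4.
House 3's instrument must be trumpet (nothing else left).
Clue 3 places the pop fan in house 3.
By clue 7, the jazz fan is in house 2.
Clue 8: the person who enjoys hiking is in house 4.
House 2 hobby: only chess fits.
House 1's instrument must be flute (nothing else left).
By clue 6, the turtle owner is in house 1.
House 1's hobby must be painting (nothing else left).
The only pet still possible for house 2 is rabbit.
So house 4 gets ferret for pet.
The country fan is in house 4 (clue 4).
That leaves metal as the music genre for house 1.
So: house 1 = painting/metal/turtle/flute, house 2 = chess/jazz/rabbit/saxophone, house 3 = origami/pop/lizard/trumpet, house 4 = hiking/country/ferret/piano.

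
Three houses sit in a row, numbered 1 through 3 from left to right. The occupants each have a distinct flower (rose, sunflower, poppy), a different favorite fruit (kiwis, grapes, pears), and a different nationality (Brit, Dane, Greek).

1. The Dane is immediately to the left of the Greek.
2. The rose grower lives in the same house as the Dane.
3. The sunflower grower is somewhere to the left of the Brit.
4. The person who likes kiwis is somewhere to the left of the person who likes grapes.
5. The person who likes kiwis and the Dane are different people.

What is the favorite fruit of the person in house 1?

pears

So house 3 gets poppy for flower.
That leaves Dane as the nationality for house 1.
Clue 1 places the Greek in house 2.
From clue 2, the rose grower must be in house 1.
By clue 5, the person who likes kiwis is in house 2.
So house 2 gets sunflower for flower.
That leaves pears as the favorite fruit for house 1.
House 3 favorite fruit: only grapes fits.
That leaves Brit as the nationality for house 3.
So: house 1 = rose/pears/Dane, house 2 = sunflower/kiwis/Greek, house 3 = poppy/grapes/Brit.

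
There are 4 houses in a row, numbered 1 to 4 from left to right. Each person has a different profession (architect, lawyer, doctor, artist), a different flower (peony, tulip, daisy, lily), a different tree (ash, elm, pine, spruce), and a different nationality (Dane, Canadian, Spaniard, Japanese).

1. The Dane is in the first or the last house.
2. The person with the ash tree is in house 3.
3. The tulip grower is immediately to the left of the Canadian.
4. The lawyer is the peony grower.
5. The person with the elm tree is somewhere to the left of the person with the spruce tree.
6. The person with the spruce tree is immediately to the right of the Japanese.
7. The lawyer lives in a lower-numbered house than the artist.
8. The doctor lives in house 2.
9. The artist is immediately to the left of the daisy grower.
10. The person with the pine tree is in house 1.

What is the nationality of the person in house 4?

The person with the ash tree is in house 3 (clue 2).
Clue 8: the doctor is in house 2.
By clue 10, the person with the pine tree is in house 1.
House 3's profession must be artist (nothing else left).
The only profession still possible for house 4 is architect.
House 4 tree: only spruce fits.
Clue 4: the peony grower is in house 1.
The Japanese is in house 3 (clue 6).
The daisy grower is in house 4 (clue 9).
House 1's profession must be lawyer (nothing else left).
So house 2 gets elm for tree.
Clue 3 places the tulip grower in house 3.
Clue 3: the Canadian is in house 4.
House 2 flower: only lily fits.
So house 2 gets Spaniard for nationality.
House 1's nationality must be Dane (nothing else left).
So: house 1 = lawyer/peony/pine/Dane, house 2 = doctor/lily/elm/Spaniard, house 3 = artist/tulip/ash/Japanese, house 4 = architect/daisy/spruce/Canadian.

Canadian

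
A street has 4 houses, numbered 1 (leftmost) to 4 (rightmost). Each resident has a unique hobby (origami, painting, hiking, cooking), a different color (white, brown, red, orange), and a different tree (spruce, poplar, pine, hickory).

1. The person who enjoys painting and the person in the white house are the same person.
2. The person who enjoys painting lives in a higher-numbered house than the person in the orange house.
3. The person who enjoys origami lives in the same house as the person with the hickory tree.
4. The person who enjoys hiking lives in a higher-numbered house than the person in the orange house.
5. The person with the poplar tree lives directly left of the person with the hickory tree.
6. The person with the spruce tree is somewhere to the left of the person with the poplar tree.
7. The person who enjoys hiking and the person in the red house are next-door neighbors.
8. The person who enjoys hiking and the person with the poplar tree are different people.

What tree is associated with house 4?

So house 1 gets cooking for hobby.
The person who enjoys origami is narrowed to house 3 or 4; consider each.
Placing it in house 4 leads to a contradiction, so it's in house 3.
By clue 3, the person with the hickory tree is in house 3.
By clue 5, the person with the poplar tree is in house 2.
Clue 6: the person with the spruce tree is in house 1.
So house 2 gets painting for hobby.
So house 4 gets hiking for hobby.
House 4's tree must be pine (nothing else left).
By clue 1, the person in the white house is in house 2.
Clue 2 places the person in the orange house in house 1.
Clue 7: the person in the red house is in house 3.
House 4 color: only brown fits.
So: house 1 = cooking/orange/spruce, house 2 = painting/white/poplar, house 3 = origami/red/hickory, house 4 = hiking/brown/pine.

pine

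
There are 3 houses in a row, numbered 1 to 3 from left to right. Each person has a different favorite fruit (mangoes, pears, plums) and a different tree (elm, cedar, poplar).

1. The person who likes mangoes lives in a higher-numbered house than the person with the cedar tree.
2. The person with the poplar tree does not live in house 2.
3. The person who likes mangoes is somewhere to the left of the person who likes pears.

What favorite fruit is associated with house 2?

mangoes

Clue 3 places the person who likes mangoes in house 2.
By clue 3, the person who likes pears is in house 3.
House 1's favorite fruit must be plums (nothing else left).
By clue 1, the person with the cedar tree is in house 1.
House 2's tree must be elm (nothing else left).
That leaves poplar as the tree for house 3.
So: house 1 = plums/cedar, house 2 = mangoes/elm, house 3 = pears/poplar.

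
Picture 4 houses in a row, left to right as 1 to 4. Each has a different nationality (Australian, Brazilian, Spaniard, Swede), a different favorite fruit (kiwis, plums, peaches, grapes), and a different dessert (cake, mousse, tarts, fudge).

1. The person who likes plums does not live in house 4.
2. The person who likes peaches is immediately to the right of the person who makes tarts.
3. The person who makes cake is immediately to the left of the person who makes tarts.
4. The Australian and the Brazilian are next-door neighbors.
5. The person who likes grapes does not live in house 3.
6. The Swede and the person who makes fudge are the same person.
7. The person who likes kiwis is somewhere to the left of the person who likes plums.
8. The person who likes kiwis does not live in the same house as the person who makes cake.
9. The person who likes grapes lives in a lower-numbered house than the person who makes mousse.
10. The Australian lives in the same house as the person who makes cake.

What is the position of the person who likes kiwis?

So house 4 gets peaches for favorite fruit.
The person who makes tarts is in house 3 (clue 2).
The person who makes cake is in house 2 (clue 3).
From clue 8, the person who likes kiwis must be in house 1.
Clue 10: the Australian is in house 2.
House 2 favorite fruit: only grapes fits.
House 3 favorite fruit: only plums fits.
The only dessert still possible for house 1 is fudge.
That leaves mousse as the dessert for house 4.
From clue 6, the Swede must be in house 1.
The only nationality still possible for house 4 is Spaniard.
That leaves Brazilian as the nationality for house 3.
So: house 1 = Swede/kiwis/fudge, house 2 = Australian/grapes/cake, house 3 = Brazilian/plums/tarts, house 4 = Spaniard/peaches/mousse.

1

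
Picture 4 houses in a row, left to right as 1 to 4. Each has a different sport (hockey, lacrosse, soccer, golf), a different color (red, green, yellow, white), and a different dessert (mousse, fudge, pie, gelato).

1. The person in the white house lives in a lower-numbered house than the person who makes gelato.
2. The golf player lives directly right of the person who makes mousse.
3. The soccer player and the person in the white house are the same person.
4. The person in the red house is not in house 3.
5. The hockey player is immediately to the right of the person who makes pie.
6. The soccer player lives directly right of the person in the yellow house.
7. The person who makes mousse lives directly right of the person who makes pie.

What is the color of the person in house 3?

House 1 sport: only lacrosse fits.
So house 4 gets golf for sport.
Clue 2: the person who makes mousse is in house 3.
The person who makes pie is in house 2 (clue 7).
The only dessert still possible for house 1 is fudge.
So house 4 gets gelato for dessert.
Clue 5 places the hockey player in house 3.
The only sport still possible for house 2 is soccer.
By clue 3, the person in the white house is in house 2.
Clue 6: the person in the yellow house is in house 1.
That leaves green as the color for house 3.
House 4's color must be red (nothing else left).
So: house 1 = lacrosse/yellow/fudge, house 2 = soccer/white/pie, house 3 = hockey/green/mousse, house 4 = golf/red/gelato.

green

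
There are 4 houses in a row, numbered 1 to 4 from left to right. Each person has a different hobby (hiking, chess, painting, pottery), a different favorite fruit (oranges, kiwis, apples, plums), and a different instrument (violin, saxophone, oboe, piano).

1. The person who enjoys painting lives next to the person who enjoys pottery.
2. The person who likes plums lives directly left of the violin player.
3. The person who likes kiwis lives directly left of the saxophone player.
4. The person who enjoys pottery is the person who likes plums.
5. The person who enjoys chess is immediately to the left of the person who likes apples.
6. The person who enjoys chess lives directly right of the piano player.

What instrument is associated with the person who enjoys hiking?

saxophone

The person who enjoys chess is narrowed to house 2 or 3; consider each.
Placing it in house 2 leads to a contradiction, so it's in house 3.
Clue 5: the person who likes apples is in house 4.
From clue 6, the piano player must be in house 2.
The only instrument still possible for house 1 is oboe.
By clue 4, the person who enjoys pottery is in house 2.
Clue 4: the person who likes plums is in house 2.
That leaves hiking as the hobby for house 4.
The only favorite fruit still possible for house 1 is oranges.
The only favorite fruit still possible for house 3 is kiwis.
From clue 2, the violin player must be in house 3.
From clue 3, the saxophone player must be in house 4.
House 1's hobby must be painting (nothing else left).
So: house 1 = painting/oranges/oboe, house 2 = pottery/plums/piano, house 3 = chess/kiwis/violin, house 4 = hiking/apples/saxophone.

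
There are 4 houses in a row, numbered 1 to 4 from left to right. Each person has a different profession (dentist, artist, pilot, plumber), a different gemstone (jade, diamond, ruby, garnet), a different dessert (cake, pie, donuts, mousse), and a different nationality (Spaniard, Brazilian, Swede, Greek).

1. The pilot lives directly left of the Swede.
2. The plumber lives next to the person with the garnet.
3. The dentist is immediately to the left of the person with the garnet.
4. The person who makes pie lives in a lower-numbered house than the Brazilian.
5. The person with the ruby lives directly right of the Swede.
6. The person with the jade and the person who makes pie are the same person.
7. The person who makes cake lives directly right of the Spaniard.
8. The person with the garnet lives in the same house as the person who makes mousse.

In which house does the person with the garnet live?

The pilot is narrowed to house 1 or 2; consider each.
Placing it in house 1 leads to a contradiction, so it's in house 2.
The Swede is in house 3 (clue 1).
Clue 5 places the person with the ruby in house 4.
Clue 3: the dentist is in house 1.
Clue 3: the person with the garnet is in house 2.
By clue 8, the person who makes mousse is in house 2.
So house 4 gets donuts for dessert.
Clue 2 places the plumber in house 3.
The Spaniard is in house 2 (clue 7).
House 4's profession must be artist (nothing else left).
House 1's dessert must be pie (nothing else left).
House 3 dessert: only cake fits.
The only nationality still possible for house 1 is Greek.
That leaves Brazilian as the nationality for house 4.
From clue 6, the person with the jade must be in house 1.
House 3 gemstone: only diamond fits.
So: house 1 = dentist/jade/pie/Greek, house 2 = pilot/garnet/mousse/Spaniard, house 3 = plumber/diamond/cake/Swede, house 4 = artist/ruby/donuts/Brazilian.

2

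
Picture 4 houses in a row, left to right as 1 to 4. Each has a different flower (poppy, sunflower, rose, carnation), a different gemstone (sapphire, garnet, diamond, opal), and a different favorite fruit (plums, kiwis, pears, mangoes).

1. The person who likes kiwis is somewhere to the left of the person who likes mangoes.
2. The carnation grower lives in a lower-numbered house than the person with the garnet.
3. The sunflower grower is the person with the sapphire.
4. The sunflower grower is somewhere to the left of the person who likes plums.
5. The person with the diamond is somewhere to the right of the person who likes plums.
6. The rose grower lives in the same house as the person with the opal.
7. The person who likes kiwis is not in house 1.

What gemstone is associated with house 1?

House 1's favorite fruit must be pears (nothing else left).
So house 4 gets mangoes for favorite fruit.
The sunflower grower is narrowed to house 1 or 2; consider each.
Placing it in house 2 leads to a contradiction, so it's in house 1.
From clue 3, the person with the sapphire must be in house 1.
That leaves opal as the gemstone for house 2.
Clue 6 places the rose grower in house 2.
So house 3 gets carnation for flower.
House 4's flower must be poppy (nothing else left).
The person with the garnet is in house 4 (clue 2).
House 3's gemstone must be diamond (nothing else left).
Clue 5: the person who likes plums is in house 2.
That leaves kiwis as the favorite fruit for house 3.
So: house 1 = sunflower/sapphire/pears, house 2 = rose/opal/plums, house 3 = carnation/diamond/kiwis, house 4 = poppy/garnet/mangoes.

sapphire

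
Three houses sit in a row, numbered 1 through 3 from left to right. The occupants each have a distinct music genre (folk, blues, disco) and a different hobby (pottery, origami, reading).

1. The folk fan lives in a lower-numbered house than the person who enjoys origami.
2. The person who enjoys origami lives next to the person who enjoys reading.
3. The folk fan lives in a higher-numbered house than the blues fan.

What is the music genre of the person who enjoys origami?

Clue 3: the folk fan is in house 2.
From clue 3, the blues fan must be in house 1.
That leaves disco as the music genre for house 3.
Clue 1: the person who enjoys origami is in house 3.
By clue 2, the person who enjoys reading is in house 2.
So house 1 gets pottery for hobby.
So: house 1 = blues/pottery, house 2 = folk/reading, house 3 = disco/origami.

disco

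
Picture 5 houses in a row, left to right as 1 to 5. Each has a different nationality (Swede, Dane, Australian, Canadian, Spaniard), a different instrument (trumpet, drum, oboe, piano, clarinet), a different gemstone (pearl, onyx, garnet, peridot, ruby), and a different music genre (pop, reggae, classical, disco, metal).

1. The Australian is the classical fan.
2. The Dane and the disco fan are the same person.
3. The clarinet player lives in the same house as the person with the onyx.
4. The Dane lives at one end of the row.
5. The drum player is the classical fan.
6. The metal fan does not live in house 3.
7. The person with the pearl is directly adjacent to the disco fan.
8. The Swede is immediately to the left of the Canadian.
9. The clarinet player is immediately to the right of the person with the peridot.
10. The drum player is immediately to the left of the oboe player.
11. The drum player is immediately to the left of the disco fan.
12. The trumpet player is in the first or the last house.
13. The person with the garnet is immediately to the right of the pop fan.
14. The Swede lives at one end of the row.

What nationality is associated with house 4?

Clue 14: the Swede is in house 1.
The only nationality still possible for house 5 is Dane.
Clue 2 places the disco fan in house 5.
From clue 7, the person with the pearl must be in house 4.
From clue 8, the Canadian must be in house 2.
From clue 11, the drum player must be in house 4.
By clue 5, the classical fan is in house 4.
Clue 10 places the oboe player in house 5.
The only music genre still possible for house 3 is reggae.
Clue 1: the Australian is in house 4.
So house 3 gets Spaniard for nationality.
House 1 instrument: only trumpet fits.
House 5's gemstone must be ruby (nothing else left).
The only gemstone still possible for house 1 is peridot.
By clue 9, the clarinet player is in house 2.
House 3 instrument: only piano fits.
By clue 3, the person with the onyx is in house 2.
That leaves garnet as the gemstone for house 3.
Clue 13 places the pop fan in house 2.
House 1 music genre: only metal fits.
So: house 1 = Swede/trumpet/peridot/metal, house 2 = Canadian/clarinet/onyx/pop, house 3 = Spaniard/piano/garnet/reggae, house 4 = Australian/drum/pearl/classical, house 5 = Dane/oboe/ruby/disco.

Australian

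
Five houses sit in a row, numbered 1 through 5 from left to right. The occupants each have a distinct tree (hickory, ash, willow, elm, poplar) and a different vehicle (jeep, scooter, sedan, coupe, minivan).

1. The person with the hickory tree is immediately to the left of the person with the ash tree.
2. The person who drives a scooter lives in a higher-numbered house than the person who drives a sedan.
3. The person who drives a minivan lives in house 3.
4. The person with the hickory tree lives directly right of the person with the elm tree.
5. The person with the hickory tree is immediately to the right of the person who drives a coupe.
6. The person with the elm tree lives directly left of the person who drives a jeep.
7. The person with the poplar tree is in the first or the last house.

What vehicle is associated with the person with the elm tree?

coupe

By clue 3, the person who drives a minivan is in house 3.
The only vehicle still possible for house 5 is scooter.
From clue 4, the person with the hickory tree must be in house 2.
By clue 4, the person with the elm tree is in house 1.
From clue 5, the person who drives a coupe must be in house 1.
Clue 6 places the person who drives a jeep in house 2.
House 5's tree must be poplar (nothing else left).
House 4's vehicle must be sedan (nothing else left).
Clue 1: the person with the ash tree is in house 3.
That leaves willow as the tree for house 4.
So: house 1 = elm/coupe, house 2 = hickory/jeep, house 3 = ash/minivan, house 4 = willow/sedan, house 5 = poplar/scooter.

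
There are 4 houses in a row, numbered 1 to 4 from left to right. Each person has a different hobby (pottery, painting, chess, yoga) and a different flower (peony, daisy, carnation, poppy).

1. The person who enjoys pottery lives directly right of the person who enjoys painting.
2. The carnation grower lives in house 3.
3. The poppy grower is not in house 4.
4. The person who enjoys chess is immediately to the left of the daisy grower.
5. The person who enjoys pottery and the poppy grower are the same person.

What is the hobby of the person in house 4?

The carnation grower is in house 3 (clue 2).
House 4's hobby must be yoga (nothing else left).
So house 1 gets peony for flower.
So house 2 gets poppy for flower.
House 4's flower must be daisy (nothing else left).
By clue 4, the person who enjoys chess is in house 3.
Clue 5 places the person who enjoys pottery in house 2.
House 1's hobby must be painting (nothing else left).
So: house 1 = painting/peony, house 2 = pottery/poppy, house 3 = chess/carnation, house 4 = yoga/daisy.

yoga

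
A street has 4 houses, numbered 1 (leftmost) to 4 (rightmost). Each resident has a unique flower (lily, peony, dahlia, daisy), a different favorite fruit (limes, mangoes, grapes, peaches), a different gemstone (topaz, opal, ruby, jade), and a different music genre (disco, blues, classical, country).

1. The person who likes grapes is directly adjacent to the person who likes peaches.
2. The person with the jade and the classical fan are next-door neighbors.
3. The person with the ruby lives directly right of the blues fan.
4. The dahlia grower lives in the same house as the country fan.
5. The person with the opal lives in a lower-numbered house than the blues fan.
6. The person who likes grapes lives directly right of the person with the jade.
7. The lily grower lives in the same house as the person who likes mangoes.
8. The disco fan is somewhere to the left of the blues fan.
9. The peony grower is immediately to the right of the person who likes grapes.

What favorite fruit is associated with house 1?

mangoes

That leaves country as the music genre for house 4.
The dahlia grower is in house 4 (clue 4).
By clue 9, the person who likes grapes is in house 2.
The only flower still possible for house 3 is peony.
From clue 6, the person with the jade must be in house 1.
Clue 7: the lily grower is in house 1.
The person who likes mangoes is in house 1 (clue 7).
House 2's flower must be daisy (nothing else left).
So house 3 gets peaches for favorite fruit.
House 4 favorite fruit: only limes fits.
Clue 2: the classical fan is in house 2.
Clue 5 places the blues fan in house 3.
So house 2 gets opal for gemstone.
That leaves disco as the music genre for house 1.
Clue 3 places the person with the ruby in house 4.
So house 3 gets topaz for gemstone.
So: house 1 = lily/mangoes/jade/disco, house 2 = daisy/grapes/opal/classical, house 3 = peony/peaches/topaz/blues, house 4 = dahlia/limes/ruby/country.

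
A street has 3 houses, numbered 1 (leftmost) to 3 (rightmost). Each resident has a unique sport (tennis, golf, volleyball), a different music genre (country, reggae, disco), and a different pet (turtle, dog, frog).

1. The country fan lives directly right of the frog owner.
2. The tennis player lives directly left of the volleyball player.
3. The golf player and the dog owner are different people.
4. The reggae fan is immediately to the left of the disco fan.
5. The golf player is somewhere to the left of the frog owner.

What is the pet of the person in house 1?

turtle

By clue 5, the golf player is in house 1.
The frog owner is in house 2 (clue 5).
House 3's sport must be volleyball (nothing else left).
House 1 music genre: only reggae fits.
By clue 1, the country fan is in house 3.
Clue 3 places the dog owner in house 3.
From clue 4, the disco fan must be in house 2.
The only sport still possible for house 2 is tennis.
That leaves turtle as the pet for house 1.
So: house 1 = golf/reggae/turtle, house 2 = tennis/disco/frog, house 3 = volleyball/country/dog.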